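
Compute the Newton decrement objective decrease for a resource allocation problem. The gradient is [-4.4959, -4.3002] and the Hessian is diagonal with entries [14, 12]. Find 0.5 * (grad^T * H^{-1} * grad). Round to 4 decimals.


Step 1: H is diagonal, so H^(-1) * g = [-0.3211, -0.3584].
Step 2: g^T H^(-1) g = sum_i g_i^2 / H_ii
  = (-4.4959)^2/14 + (-4.3002)^2/12
  = 1.4438 + 1.541 = 2.9848
Step 3: Objective decrease = 0.5 * g^T H^(-1) g = 1.4924


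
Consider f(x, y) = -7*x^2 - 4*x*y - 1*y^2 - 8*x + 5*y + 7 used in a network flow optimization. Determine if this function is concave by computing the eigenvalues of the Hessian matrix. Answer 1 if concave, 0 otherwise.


The Hessian of f(x,y) = -7*x^2 - 4*x*y - 1*y^2 - 8*x + 5*y + 7 is:
H = [[-14, -4], [-4, -2]]
Trace = -14 - 2 = -16
Determinant = -14*-2 - (-4)^2 = 12
Discriminant = (-16)^2 - 4*12 = 208.0
Eigenvalues: lambda_1 = -15.2111, lambda_2 = -0.7889
The function is concave.

1


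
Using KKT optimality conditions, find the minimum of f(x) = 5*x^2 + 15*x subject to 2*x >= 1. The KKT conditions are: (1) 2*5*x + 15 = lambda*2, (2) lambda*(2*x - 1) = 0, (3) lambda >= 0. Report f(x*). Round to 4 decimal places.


Step 1: Try lambda = 0 (constraint inactive).
x_unc = -15/(2*5) = -1.5
Check: 2*-1.5 = -3.0 < 1 -- violated!
Step 2: Constraint must be active: 2*x = 1
x* = 1/2 = 0.5
lambda = (2*5*0.5 + 15)/2 = 10.0
Step 3: Compute optimal value.
f(x*) = 5*0.5^2 + 15*0.5 = 8.75


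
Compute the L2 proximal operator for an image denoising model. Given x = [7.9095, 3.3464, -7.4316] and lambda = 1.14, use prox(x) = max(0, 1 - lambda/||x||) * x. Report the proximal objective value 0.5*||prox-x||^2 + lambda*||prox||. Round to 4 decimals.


Step 1: Compute ||x||.
||x|| = 11.3573
Step 2: Compute scaling factor.
scale = max(0, 1 - 1.14/11.3573) = 0.8996
Step 3: prox(x) = [7.1156, 3.0105, -6.6856]
||prox(x)|| = 10.2173
Step 4: Proximal objective.
0.5*||prox-x||^2 = 0.6498
lambda*||prox|| = 11.6477
Total = 12.2975


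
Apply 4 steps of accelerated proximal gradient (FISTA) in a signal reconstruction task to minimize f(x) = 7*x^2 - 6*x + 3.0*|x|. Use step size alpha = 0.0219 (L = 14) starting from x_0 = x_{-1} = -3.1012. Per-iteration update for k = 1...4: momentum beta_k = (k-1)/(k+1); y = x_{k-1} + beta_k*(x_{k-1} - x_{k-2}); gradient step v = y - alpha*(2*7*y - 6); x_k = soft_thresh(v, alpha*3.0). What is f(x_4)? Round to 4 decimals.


FISTA on f(x) = 7*x^2 - 6*x + 3.0*|x|
L = 14, alpha = 0.0219
Iteration 1: beta = 0.0, y = -3.1012 + 0.0*(-3.1012 + 3.1012) = -3.1012
  grad(y) = -49.4168, v = y - alpha*grad = -2.019
  prox(v) = soft_thresh(-2.019, 0.0657) = -1.9533
Iteration 2: beta = 0.3333, y = -1.9533 + 0.3333*(-1.9533 + 3.1012) = -1.5706
  grad(y) = -27.9888, v = y - alpha*grad = -0.9577
  prox(v) = soft_thresh(-0.9577, 0.0657) = -0.892
Iteration 3: beta = 0.5, y = -0.892 + 0.5*(-0.892 + 1.9533) = -0.3613
  grad(y) = -11.0586, v = y - alpha*grad = -0.1191
  prox(v) = soft_thresh(-0.1191, 0.0657) = -0.0534
Iteration 4: beta = 0.6, y = -0.0534 + 0.6*(-0.0534 + 0.892) = 0.4497
  grad(y) = 0.2955, v = y - alpha*grad = 0.4432
  prox(v) = soft_thresh(0.4432, 0.0657) = 0.3775
f(x_4) = 7*0.3775^2 - 6*0.3775 + 3.0*|0.3775| = -0.1349


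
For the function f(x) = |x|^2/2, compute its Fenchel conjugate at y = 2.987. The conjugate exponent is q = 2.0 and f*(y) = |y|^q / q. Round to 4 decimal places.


The conjugate exponent q satisfies 1/p + 1/q = 1.
p = 2, so q = 2/(2 - 1) = 2.0
|y|^q = 2.987^2.0 = 8.9222
f*(2.987) = 8.9222 / 2.0 = 4.4611


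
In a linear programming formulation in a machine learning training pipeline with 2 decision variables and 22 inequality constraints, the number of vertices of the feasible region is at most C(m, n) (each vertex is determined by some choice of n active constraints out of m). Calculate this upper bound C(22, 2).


Each vertex corresponds to some choice of n active constraints out of m, so the number of vertices is at most C(m, n) = m! / (n!(m-n)!).
m = 22, n = 2
Numerator: 22 * 21
Denominator: 2! = 2
C(22, 2) = 231


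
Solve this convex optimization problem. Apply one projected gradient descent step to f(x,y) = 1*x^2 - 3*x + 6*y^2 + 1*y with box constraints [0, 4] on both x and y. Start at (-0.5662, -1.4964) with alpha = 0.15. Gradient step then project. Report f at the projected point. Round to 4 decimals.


Step 1: Compute gradient at (-0.5662, -1.4964).
grad_x = 2*1*-0.5662 - 3 = -4.1324
grad_y = 2*6*-1.4964 + 1 = -16.9568
Step 2: Gradient step.
x_raw = -0.5662 - 0.15*-4.1324 = 0.0537
y_raw = -1.4964 - 0.15*-16.9568 = 1.0471
Step 3: Project onto [0, 4].
x_proj = clip(0.0537) = 0.0537
y_proj = clip(1.0471) = 1.0471
Step 4: Evaluate f.
f(0.0537, 1.0471) = 7.4678


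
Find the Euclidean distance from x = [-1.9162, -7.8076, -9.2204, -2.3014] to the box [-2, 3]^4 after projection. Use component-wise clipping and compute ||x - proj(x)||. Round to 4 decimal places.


Project each component onto [-2, 3].
clip(-1.9162) = -1.9162, clip(-7.8076) = -2.0, clip(-9.2204) = -2.0, clip(-2.3014) = -2.0
Projection = [-1.9162, -2.0, -2.0, -2.0]
Squared diffs: [0.0, 33.7282, 52.1342, 0.0908]
Distance = sqrt(85.9532) = 9.2711


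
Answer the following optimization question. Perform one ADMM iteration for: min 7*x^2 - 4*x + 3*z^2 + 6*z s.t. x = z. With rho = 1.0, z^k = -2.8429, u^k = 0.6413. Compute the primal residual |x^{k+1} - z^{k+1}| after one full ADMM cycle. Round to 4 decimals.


ADMM iteration with rho = 1.0, z^k = -2.8429, u^k = 0.6413
Step 1: x-update.
Minimize 7*x^2 - 4*x + (1.0/2)*(x + 2.8429 + 0.6413)^2
FOC: (2*7 + 1.0)*x = 4 + 1.0*(-2.8429 - 0.6413)
x^{k+1} = 0.0344
Step 2: z-update.
Minimize 3*z^2 + 6*z + (1.0/2)*(0.0344 - z + 0.6413)^2
FOC: (2*3 + 1.0)*z = -6 + 1.0*(0.0344 + 0.6413)
z^{k+1} = -0.7606
Step 3: u-update.
u^{k+1} = 0.6413 + 0.0344 + 0.7606 = 1.4363
Step 4: Primal residual = |0.0344 + 0.7606| = 0.795


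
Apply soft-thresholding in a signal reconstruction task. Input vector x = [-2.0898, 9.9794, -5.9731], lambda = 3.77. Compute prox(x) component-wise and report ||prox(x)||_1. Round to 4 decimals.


Soft-thresholding with lambda = 3.77:
prox(-2.0898) = sign(-2.0898)*max(|-2.0898| - 3.77, 0) = 0.0
prox(9.9794) = sign(9.9794)*max(|9.9794| - 3.77, 0) = 6.2094
prox(-5.9731) = sign(-5.9731)*max(|-5.9731| - 3.77, 0) = -2.2031
prox(x) = [0.0, 6.2094, -2.2031]
||prox(x)||_1 = 0.0 + 6.2094 + 2.2031 = 8.4125


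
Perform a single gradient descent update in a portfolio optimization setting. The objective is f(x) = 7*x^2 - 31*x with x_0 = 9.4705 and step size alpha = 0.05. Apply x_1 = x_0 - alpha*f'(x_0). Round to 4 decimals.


We compute the gradient at x_0 and apply the update.
f'(x) = 14*x - 31
f'(9.4705) = 14*9.4705 - 31 = 101.587
x_1 = 9.4705 - 0.05*101.587 = 4.3912


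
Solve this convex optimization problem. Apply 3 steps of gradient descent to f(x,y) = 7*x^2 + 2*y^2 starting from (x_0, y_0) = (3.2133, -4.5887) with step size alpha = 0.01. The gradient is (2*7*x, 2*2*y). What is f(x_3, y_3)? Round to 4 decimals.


Gradient descent on f(x,y) = 7*x^2 + 2*y^2.
Starting point: (3.2133, -4.5887), alpha = 0.01
Step 1: grad_x = 2*7*3.2133 = 44.9862, grad_y = 2*2*-4.5887 = -18.3548
  x_1 = 3.2133 - 0.01*44.9862 = 2.7634
  y_1 = -4.5887 - 0.01*-18.3548 = -4.4052
Step 2: grad_x = 2*7*2.7634 = 38.6881, grad_y = 2*2*-4.4052 = -17.6206
  x_2 = 2.7634 - 0.01*38.6881 = 2.3766
  y_2 = -4.4052 - 0.01*-17.6206 = -4.2289
Step 3: grad_x = 2*7*2.3766 = 33.2718, grad_y = 2*2*-4.2289 = -16.9158
  x_3 = 2.3766 - 0.01*33.2718 = 2.0438
  y_3 = -4.2289 - 0.01*-16.9158 = -4.0598
f(2.0438, -4.0598) = 7*2.0438^2 + 2*(-4.0598)^2 = 62.2047


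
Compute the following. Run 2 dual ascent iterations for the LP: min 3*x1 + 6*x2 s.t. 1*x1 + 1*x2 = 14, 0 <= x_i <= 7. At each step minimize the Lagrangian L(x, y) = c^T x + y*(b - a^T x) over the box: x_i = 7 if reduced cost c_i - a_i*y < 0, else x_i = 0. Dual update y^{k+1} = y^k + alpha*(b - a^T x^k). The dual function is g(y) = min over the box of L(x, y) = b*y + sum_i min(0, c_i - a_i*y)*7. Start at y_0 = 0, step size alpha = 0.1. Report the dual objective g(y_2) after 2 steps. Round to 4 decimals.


Dual ascent for LP: min 3*x1 + 6*x2, 1*x1 + 1*x2 = 14, 0 <= x_i <= 7
Step 1: y^k = 0.0, reduced costs: (3.0, 6.0)
  x^k = (0.0, 0.0), subgradient = b - a^T x = 14.0
  y^{k+1} = 0.0 + 0.1*14.0 = 1.4
Step 2: y^k = 1.4, reduced costs: (1.6, 4.6)
  x^k = (0.0, 0.0), subgradient = b - a^T x = 14.0
  y^{k+1} = 1.4 + 0.1*14.0 = 2.8
Dual objective at y_2 = 2.8: reduced costs (0.2, 3.2), box minimizer x = (0.0, 0.0)
g(y_2) = b*y + (c1 - a1*y)*x1 + (c2 - a2*y)*x2 = 14*2.8 + 0.2*0.0 + 3.2*0.0 = 39.2 + 0.0 + 0.0 = 39.2


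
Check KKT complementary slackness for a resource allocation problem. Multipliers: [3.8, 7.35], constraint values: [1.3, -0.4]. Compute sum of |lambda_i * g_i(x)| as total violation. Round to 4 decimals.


KKT complementary slackness check:
lambda_1 * g_1 = 3.8 * 1.3 = 4.94
lambda_2 * g_2 = 7.35 * -0.4 = -2.94
Total violation = 4.94 + 2.94 = 7.88


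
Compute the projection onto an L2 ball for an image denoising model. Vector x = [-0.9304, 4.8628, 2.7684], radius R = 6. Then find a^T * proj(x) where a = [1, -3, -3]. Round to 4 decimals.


Step 1: Compute ||x|| (intermediates to 6 decimals).
||x|| = sqrt((-0.9304)^2 + 4.8628^2 + 2.7684^2) = 5.672434
Step 2: Project.
Since ||x|| <= R, proj = x (no scaling needed).
proj(x) = [-0.9304, 4.8628, 2.7684]
Step 3: Dot product.
a^T * proj(x) = 1*(-0.9304) - 3*4.8628 - 3*2.7684 = -23.824


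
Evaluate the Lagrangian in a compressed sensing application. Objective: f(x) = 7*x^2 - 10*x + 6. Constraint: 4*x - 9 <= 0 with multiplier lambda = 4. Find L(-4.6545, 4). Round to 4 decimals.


Step 1: Evaluate f(x).
f(-4.6545) = 7*(-4.6545)^2 - 10*(-4.6545) + 6 = 204.1956
Step 2: Evaluate g(x).
g(-4.6545) = 4*-4.6545 - 9 = -27.618
Step 3: Compute Lagrangian.
L = 204.1956 + 4*-27.618 = 93.7236


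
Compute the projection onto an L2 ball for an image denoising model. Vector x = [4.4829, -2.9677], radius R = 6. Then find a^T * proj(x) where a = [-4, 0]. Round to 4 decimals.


Step 1: Compute ||x|| (intermediates to 6 decimals).
||x|| = sqrt(4.4829^2 + (-2.9677)^2) = 5.37621
Step 2: Project.
Since ||x|| <= R, proj = x (no scaling needed).
proj(x) = [4.4829, -2.9677]
Step 3: Dot product.
a^T * proj(x) = -4*4.4829 + 0*(-2.9677) = -17.9316


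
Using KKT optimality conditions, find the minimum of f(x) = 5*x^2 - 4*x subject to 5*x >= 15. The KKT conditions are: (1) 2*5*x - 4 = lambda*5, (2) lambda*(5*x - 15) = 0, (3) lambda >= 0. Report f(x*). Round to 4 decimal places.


Step 1: Try lambda = 0 (constraint inactive).
x_unc = 4/(2*5) = 0.4
Check: 5*0.4 = 2.0 < 15 -- violated!
Step 2: Constraint must be active: 5*x = 15
x* = 15/5 = 3.0
lambda = (2*5*3.0 - 4)/5 = 5.2
Step 3: Compute optimal value.
f(x*) = 5*3.0^2 - 4*3.0 = 33.0


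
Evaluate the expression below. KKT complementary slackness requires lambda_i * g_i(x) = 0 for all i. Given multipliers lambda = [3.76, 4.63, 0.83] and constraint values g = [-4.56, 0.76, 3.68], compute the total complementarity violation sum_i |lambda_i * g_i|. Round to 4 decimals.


KKT complementary slackness check:
lambda_1 * g_1 = 3.76 * -4.56 = -17.1456
lambda_2 * g_2 = 4.63 * 0.76 = 3.5188
lambda_3 * g_3 = 0.83 * 3.68 = 3.0544
Total violation = 17.1456 + 3.5188 + 3.0544 = 23.7188


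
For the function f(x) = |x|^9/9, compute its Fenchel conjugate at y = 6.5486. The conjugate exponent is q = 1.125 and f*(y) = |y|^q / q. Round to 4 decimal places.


The conjugate exponent q satisfies 1/p + 1/q = 1.
p = 9, so q = 9/(9 - 1) = 1.125
|y|^q = 6.5486^1.125 = 8.2826
f*(6.5486) = 8.2826 / 1.125 = 7.3623


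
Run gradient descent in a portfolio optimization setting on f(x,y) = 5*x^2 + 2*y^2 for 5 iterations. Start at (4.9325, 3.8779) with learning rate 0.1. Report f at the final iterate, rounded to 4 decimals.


Gradient descent on f(x,y) = 5*x^2 + 2*y^2.
Starting point: (4.9325, 3.8779), alpha = 0.1
Step 1: grad_x = 2*5*4.9325 = 49.325, grad_y = 2*2*3.8779 = 15.5116
  x_1 = 4.9325 - 0.1*49.325 = -0.0
  y_1 = 3.8779 - 0.1*15.5116 = 2.3267
Step 2: grad_x = 2*5*-0.0 = -0.0, grad_y = 2*2*2.3267 = 9.307
  x_2 = -0.0 - 0.1*-0.0 = 0.0
  y_2 = 2.3267 - 0.1*9.307 = 1.396
Step 3: grad_x = 2*5*0.0 = 0.0, grad_y = 2*2*1.396 = 5.5842
  x_3 = 0.0 - 0.1*0.0 = 0.0
  y_3 = 1.396 - 0.1*5.5842 = 0.8376
Step 4: grad_x = 2*5*0.0 = 0.0, grad_y = 2*2*0.8376 = 3.3505
  x_4 = 0.0 - 0.1*0.0 = 0.0
  y_4 = 0.8376 - 0.1*3.3505 = 0.5026
Step 5: grad_x = 2*5*0.0 = 0.0, grad_y = 2*2*0.5026 = 2.0103
  x_5 = 0.0 - 0.1*0.0 = 0.0
  y_5 = 0.5026 - 0.1*2.0103 = 0.3015
f(0.0, 0.3015) = 5*0.0^2 + 2*0.3015^2 = 0.1819


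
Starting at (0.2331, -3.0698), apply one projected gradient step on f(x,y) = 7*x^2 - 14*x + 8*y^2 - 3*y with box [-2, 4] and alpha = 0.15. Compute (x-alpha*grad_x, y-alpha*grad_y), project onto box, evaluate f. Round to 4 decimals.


Step 1: Compute gradient at (0.2331, -3.0698).
grad_x = 2*7*0.2331 - 14 = -10.7366
grad_y = 2*8*-3.0698 - 3 = -52.1168
Step 2: Gradient step.
x_raw = 0.2331 - 0.15*-10.7366 = 1.8436
y_raw = -3.0698 - 0.15*-52.1168 = 4.7477
Step 3: Project onto [-2, 4].
x_proj = clip(1.8436) = 1.8436
y_proj = clip(4.7477) = 4.0
Step 4: Evaluate f.
f(1.8436, 4.0) = 113.9815


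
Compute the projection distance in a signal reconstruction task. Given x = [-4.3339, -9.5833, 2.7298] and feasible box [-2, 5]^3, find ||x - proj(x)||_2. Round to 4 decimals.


Project each component onto [-2, 5].
clip(-4.3339) = -2.0, clip(-9.5833) = -2.0, clip(2.7298) = 2.7298
Projection = [-2.0, -2.0, 2.7298]
Squared diffs: [5.4471, 57.5064, 0.0]
Distance = sqrt(62.9535) = 7.9343


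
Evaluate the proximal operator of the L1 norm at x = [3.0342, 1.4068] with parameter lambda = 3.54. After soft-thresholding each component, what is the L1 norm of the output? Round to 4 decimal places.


Soft-thresholding with lambda = 3.54:
prox(3.0342) = sign(3.0342)*max(|3.0342| - 3.54, 0) = 0.0
prox(1.4068) = sign(1.4068)*max(|1.4068| - 3.54, 0) = 0.0
prox(x) = [0.0, 0.0]
||prox(x)||_1 = 0.0 + 0.0 = 0.0


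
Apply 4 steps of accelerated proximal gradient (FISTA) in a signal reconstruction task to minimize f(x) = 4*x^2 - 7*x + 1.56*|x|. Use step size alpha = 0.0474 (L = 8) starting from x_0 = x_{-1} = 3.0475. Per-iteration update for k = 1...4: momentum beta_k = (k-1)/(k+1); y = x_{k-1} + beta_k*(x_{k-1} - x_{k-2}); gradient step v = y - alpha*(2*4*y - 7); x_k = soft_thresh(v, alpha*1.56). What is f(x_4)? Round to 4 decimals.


FISTA on f(x) = 4*x^2 - 7*x + 1.56*|x|
L = 8, alpha = 0.0474
Iteration 1: beta = 0.0, y = 3.0475 + 0.0*(3.0475 - 3.0475) = 3.0475
  grad(y) = 17.38, v = y - alpha*grad = 2.2237
  prox(v) = soft_thresh(2.2237, 0.0739) = 2.1497
Iteration 2: beta = 0.3333, y = 2.1497 + 0.3333*(2.1497 - 3.0475) = 1.8505
  grad(y) = 7.8039, v = y - alpha*grad = 1.4806
  prox(v) = soft_thresh(1.4806, 0.0739) = 1.4066
Iteration 3: beta = 0.5, y = 1.4066 + 0.5*(1.4066 - 2.1497) = 1.0351
  grad(y) = 1.2807, v = y - alpha*grad = 0.9744
  prox(v) = soft_thresh(0.9744, 0.0739) = 0.9004
Iteration 4: beta = 0.6, y = 0.9004 + 0.6*(0.9004 - 1.4066) = 0.5967
  grad(y) = -2.2262, v = y - alpha*grad = 0.7022
  prox(v) = soft_thresh(0.7022, 0.0739) = 0.6283
f(x_4) = 4*0.6283^2 - 7*0.6283 + 1.56*|0.6283| = -1.8389


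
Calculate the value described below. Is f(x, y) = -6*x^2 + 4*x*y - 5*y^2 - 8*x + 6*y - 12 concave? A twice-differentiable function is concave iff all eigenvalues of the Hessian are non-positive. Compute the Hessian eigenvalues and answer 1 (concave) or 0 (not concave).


The Hessian of f(x,y) = -6*x^2 + 4*x*y - 5*y^2 - 8*x + 6*y - 12 is:
H = [[-12, 4], [4, -10]]
Trace = -12 - 10 = -22
Determinant = -12*-10 - (4)^2 = 104
Discriminant = (-22)^2 - 4*104 = 68.0
Eigenvalues: lambda_1 = -15.1231, lambda_2 = -6.8769
The function is concave.

1


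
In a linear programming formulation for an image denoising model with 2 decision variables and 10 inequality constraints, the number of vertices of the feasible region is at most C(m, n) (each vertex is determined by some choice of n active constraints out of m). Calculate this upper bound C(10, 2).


Each vertex corresponds to some choice of n active constraints out of m, so the number of vertices is at most C(m, n) = m! / (n!(m-n)!).
m = 10, n = 2
Numerator: 10 * 9
Denominator: 2! = 2
C(10, 2) = 45


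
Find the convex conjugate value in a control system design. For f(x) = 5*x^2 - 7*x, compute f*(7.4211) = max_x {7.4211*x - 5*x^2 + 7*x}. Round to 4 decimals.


f*(y) = sup_x {y*x - a*x^2 - b*x} = sup_x {(y-b)*x - a*x^2}
FOC: (y - b) - 2a*x = 0 => x* = (y - b)/(2a)
x* = (7.4211 + 7)/(2*5) = 1.4421
f*(7.4211) = (y-b)^2/(4a) = (7.4211 + 7)^2/(4*5)
= 207.9681/20 = 10.3984


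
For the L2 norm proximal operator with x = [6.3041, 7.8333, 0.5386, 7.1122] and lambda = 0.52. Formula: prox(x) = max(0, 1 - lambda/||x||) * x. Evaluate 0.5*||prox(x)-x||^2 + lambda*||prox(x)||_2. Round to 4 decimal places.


Step 1: Compute ||x||.
||x|| = 12.3278
Step 2: Compute scaling factor.
scale = max(0, 1 - 0.52/12.3278) = 0.9578
Step 3: prox(x) = [6.0382, 7.5029, 0.5159, 6.8122]
||prox(x)|| = 11.8078
Step 4: Proximal objective.
0.5*||prox-x||^2 = 0.1352
lambda*||prox|| = 6.1401
Total = 6.2753


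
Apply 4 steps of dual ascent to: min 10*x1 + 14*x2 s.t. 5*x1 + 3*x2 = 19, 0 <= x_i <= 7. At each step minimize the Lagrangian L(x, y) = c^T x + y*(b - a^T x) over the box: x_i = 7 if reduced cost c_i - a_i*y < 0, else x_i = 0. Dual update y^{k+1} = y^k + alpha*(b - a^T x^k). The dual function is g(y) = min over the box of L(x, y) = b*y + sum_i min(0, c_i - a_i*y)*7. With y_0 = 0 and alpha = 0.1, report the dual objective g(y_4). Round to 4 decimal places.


Dual ascent for LP: min 10*x1 + 14*x2, 5*x1 + 3*x2 = 19, 0 <= x_i <= 7
Step 1: y^k = 0.0, reduced costs: (10.0, 14.0)
  x^k = (0.0, 0.0), subgradient = b - a^T x = 19.0
  y^{k+1} = 0.0 + 0.1*19.0 = 1.9
Step 2: y^k = 1.9, reduced costs: (0.5, 8.3)
  x^k = (0.0, 0.0), subgradient = b - a^T x = 19.0
  y^{k+1} = 1.9 + 0.1*19.0 = 3.8
Step 3: y^k = 3.8, reduced costs: (-9.0, 2.6)
  x^k = (7.0, 0.0), subgradient = b - a^T x = -16.0
  y^{k+1} = 3.8 + 0.1*-16.0 = 2.2
Step 4: y^k = 2.2, reduced costs: (-1.0, 7.4)
  x^k = (7.0, 0.0), subgradient = b - a^T x = -16.0
  y^{k+1} = 2.2 + 0.1*-16.0 = 0.6
Dual objective at y_4 = 0.6: reduced costs (7.0, 12.2), box minimizer x = (0.0, 0.0)
g(y_4) = b*y + (c1 - a1*y)*x1 + (c2 - a2*y)*x2 = 19*0.6 + 7.0*0.0 + 12.2*0.0 = 11.4 + 0.0 + 0.0 = 11.4


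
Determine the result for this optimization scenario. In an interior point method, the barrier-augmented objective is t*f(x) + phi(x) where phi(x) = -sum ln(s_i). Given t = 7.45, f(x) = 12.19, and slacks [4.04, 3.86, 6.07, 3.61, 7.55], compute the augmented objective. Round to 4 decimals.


Step 1: Compute log-barrier.
ln values: [1.3962, 1.3507, 1.8034, 1.2837, 2.0215]
phi = -(1.3962 + 1.3507 + 1.8034 + 1.2837 + 2.0215) = -7.8555
Step 2: Compute augmented objective.
t*f(x) = 7.45*12.19 = 90.8155
Total = 90.8155 - 7.8555 = 82.96


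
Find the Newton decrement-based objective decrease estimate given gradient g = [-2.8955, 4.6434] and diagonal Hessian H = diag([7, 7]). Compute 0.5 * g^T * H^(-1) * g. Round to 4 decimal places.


Step 1: H is diagonal, so H^(-1) * g = [-0.4136, 0.6633].
Step 2: g^T H^(-1) g = sum_i g_i^2 / H_ii
  = (-2.8955)^2/7 + (4.6434)^2/7
  = 1.1977 + 3.0802 = 4.2779
Step 3: Objective decrease = 0.5 * g^T H^(-1) g = 2.1389


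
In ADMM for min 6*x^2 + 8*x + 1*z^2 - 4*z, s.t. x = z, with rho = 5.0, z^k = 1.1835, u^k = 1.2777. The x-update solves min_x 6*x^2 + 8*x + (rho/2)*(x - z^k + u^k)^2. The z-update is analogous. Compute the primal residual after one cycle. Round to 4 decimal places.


ADMM iteration with rho = 5.0, z^k = 1.1835, u^k = 1.2777
Step 1: x-update.
Minimize 6*x^2 + 8*x + (5.0/2)*(x - 1.1835 + 1.2777)^2
FOC: (2*6 + 5.0)*x = -8 + 5.0*(1.1835 - 1.2777)
x^{k+1} = -0.4983
Step 2: z-update.
Minimize 1*z^2 - 4*z + (5.0/2)*(-0.4983 - z + 1.2777)^2
FOC: (2*1 + 5.0)*z = 4 + 5.0*(-0.4983 + 1.2777)
z^{k+1} = 1.1281
Step 3: u-update.
u^{k+1} = 1.2777 - 0.4983 - 1.1281 = -0.3487
Step 4: Primal residual = |-0.4983 - 1.1281| = 1.6264


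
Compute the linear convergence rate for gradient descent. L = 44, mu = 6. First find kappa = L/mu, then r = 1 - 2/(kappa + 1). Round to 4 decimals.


Step 1: Compute the condition number.
kappa = L/mu = 44/6 = 7.3333
Step 2: Compute the convergence rate.
r = 1 - 2/(kappa + 1) = 1 - 2*mu/(L + mu) = (L - mu)/(L + mu) = 38/50 = 0.76


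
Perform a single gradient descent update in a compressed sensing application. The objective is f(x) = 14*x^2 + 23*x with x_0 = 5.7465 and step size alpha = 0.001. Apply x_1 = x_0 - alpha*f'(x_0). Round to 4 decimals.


We compute the gradient at x_0 and apply the update.
f'(x) = 28*x + 23
f'(5.7465) = 28*5.7465 + 23 = 183.902
x_1 = 5.7465 - 0.001*183.902 = 5.5626


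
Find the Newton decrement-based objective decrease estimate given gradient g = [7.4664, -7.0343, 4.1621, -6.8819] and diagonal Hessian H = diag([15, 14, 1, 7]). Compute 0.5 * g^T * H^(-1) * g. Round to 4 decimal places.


Step 1: H is diagonal, so H^(-1) * g = [0.4978, -0.5025, 4.1621, -0.9831].
Step 2: g^T H^(-1) g = sum_i g_i^2 / H_ii
  = (7.4664)^2/15 + (-7.0343)^2/14 + (4.1621)^2/1 + (-6.8819)^2/7
  = 3.7165 + 3.5344 + 17.3231 + 6.7658 = 31.3397
Step 3: Objective decrease = 0.5 * g^T H^(-1) g = 15.6699


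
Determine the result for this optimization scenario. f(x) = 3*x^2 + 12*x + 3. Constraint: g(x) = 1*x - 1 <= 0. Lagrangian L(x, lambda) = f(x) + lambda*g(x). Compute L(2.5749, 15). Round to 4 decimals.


Step 1: Evaluate f(x).
f(2.5749) = 3*2.5749^2 + 12*2.5749 + 3 = 53.7891
Step 2: Evaluate g(x).
g(2.5749) = 1*2.5749 - 1 = 1.5749
Step 3: Compute Lagrangian.
L = 53.7891 + 15*1.5749 = 77.4126


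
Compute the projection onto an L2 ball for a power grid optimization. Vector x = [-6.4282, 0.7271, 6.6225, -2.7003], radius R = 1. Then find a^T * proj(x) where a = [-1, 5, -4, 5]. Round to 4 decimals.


Step 1: Compute ||x|| (intermediates to 6 decimals).
||x|| = sqrt((-6.4282)^2 + 0.7271^2 + 6.6225^2 + (-2.7003)^2) = 9.643628
Step 2: Project.
Since ||x|| > R, scale = R/||x|| = 1/9.643628 = 0.103695, proj(x) = scale * x
proj(x) = [-0.666572, 0.075397, 0.68672, -0.280008]
Step 3: Dot product.
a^T * proj(x) = -1*(-0.666572) + 5*0.075397 - 4*0.68672 + 5*(-0.280008) = -3.1034


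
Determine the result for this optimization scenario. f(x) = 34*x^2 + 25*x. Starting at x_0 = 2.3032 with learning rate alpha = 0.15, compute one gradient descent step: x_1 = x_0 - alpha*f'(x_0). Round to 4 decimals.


We compute the gradient at x_0 and apply the update.
f'(x) = 68*x + 25
f'(2.3032) = 68*2.3032 + 25 = 181.6176
x_1 = 2.3032 - 0.15*181.6176 = -24.9394


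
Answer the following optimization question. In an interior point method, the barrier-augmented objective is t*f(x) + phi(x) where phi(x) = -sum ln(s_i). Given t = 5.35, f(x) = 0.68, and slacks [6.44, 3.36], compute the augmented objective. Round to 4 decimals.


Step 1: Compute log-barrier.
ln values: [1.8625, 1.2119]
phi = -(1.8625 + 1.2119) = -3.0745
Step 2: Compute augmented objective.
t*f(x) = 5.35*0.68 = 3.638
Total = 3.638 - 3.0745 = 0.5635


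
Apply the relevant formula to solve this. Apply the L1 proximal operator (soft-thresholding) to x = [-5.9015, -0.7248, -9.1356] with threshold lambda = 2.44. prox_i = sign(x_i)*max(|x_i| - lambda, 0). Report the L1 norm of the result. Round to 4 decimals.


Soft-thresholding with lambda = 2.44:
prox(-5.9015) = sign(-5.9015)*max(|-5.9015| - 2.44, 0) = -3.4615
prox(-0.7248) = sign(-0.7248)*max(|-0.7248| - 2.44, 0) = 0.0
prox(-9.1356) = sign(-9.1356)*max(|-9.1356| - 2.44, 0) = -6.6956
prox(x) = [-3.4615, 0.0, -6.6956]
||prox(x)||_1 = 3.4615 + 0.0 + 6.6956 = 10.1571


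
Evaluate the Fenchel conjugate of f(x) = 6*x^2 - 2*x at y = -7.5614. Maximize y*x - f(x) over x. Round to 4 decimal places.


f*(y) = sup_x {y*x - a*x^2 - b*x} = sup_x {(y-b)*x - a*x^2}
FOC: (y - b) - 2a*x = 0 => x* = (y - b)/(2a)
x* = (-7.5614 + 2)/(2*6) = -0.4635
f*(-7.5614) = (y-b)^2/(4a) = (-7.5614 + 2)^2/(4*6)
= 30.9292/24 = 1.2887


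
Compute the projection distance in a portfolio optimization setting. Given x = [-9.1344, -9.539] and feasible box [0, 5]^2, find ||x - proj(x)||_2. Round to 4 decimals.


Project each component onto [0, 5].
clip(-9.1344) = 0.0, clip(-9.539) = 0.0
Projection = [0.0, 0.0]
Squared diffs: [83.4373, 90.9925]
Distance = sqrt(174.4298) = 13.2072


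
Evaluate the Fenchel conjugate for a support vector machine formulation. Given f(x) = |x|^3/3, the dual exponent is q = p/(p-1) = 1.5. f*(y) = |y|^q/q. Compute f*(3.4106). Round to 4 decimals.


The conjugate exponent q satisfies 1/p + 1/q = 1.
p = 3, so q = 3/(3 - 1) = 1.5
|y|^q = 3.4106^1.5 = 6.2986
f*(3.4106) = 6.2986 / 1.5 = 4.1991


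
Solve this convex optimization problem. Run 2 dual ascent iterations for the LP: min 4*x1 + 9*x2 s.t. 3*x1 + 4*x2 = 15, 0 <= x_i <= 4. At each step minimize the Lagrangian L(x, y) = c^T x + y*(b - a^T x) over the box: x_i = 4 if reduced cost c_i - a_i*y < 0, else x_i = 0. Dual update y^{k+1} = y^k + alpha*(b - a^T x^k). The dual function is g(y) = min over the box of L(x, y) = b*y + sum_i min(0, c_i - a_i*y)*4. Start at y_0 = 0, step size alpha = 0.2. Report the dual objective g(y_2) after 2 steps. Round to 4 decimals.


Dual ascent for LP: min 4*x1 + 9*x2, 3*x1 + 4*x2 = 15, 0 <= x_i <= 4
Step 1: y^k = 0.0, reduced costs: (4.0, 9.0)
  x^k = (0.0, 0.0), subgradient = b - a^T x = 15.0
  y^{k+1} = 0.0 + 0.2*15.0 = 3.0
Step 2: y^k = 3.0, reduced costs: (-5.0, -3.0)
  x^k = (4.0, 4.0), subgradient = b - a^T x = -13.0
  y^{k+1} = 3.0 + 0.2*-13.0 = 0.4
Dual objective at y_2 = 0.4: reduced costs (2.8, 7.4), box minimizer x = (0.0, 0.0)
g(y_2) = b*y + (c1 - a1*y)*x1 + (c2 - a2*y)*x2 = 15*0.4 + 2.8*0.0 + 7.4*0.0 = 6.0 + 0.0 + 0.0 = 6.0


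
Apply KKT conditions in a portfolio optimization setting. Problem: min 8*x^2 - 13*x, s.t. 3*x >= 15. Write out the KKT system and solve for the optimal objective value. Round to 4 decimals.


Step 1: Try lambda = 0 (constraint inactive).
x_unc = 13/(2*8) = 0.8125
Check: 3*0.8125 = 2.4375 < 15 -- violated!
Step 2: Constraint must be active: 3*x = 15
x* = 15/3 = 5.0
lambda = (2*8*5.0 - 13)/3 = 22.3333
Step 3: Compute optimal value.
f(x*) = 8*5.0^2 - 13*5.0 = 135.0


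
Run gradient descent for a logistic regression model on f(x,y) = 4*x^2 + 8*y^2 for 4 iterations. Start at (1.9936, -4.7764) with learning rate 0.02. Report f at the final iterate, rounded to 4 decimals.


Gradient descent on f(x,y) = 4*x^2 + 8*y^2.
Starting point: (1.9936, -4.7764), alpha = 0.02
Step 1: grad_x = 2*4*1.9936 = 15.9488, grad_y = 2*8*-4.7764 = -76.4224
  x_1 = 1.9936 - 0.02*15.9488 = 1.6746
  y_1 = -4.7764 - 0.02*-76.4224 = -3.248
Step 2: grad_x = 2*4*1.6746 = 13.397, grad_y = 2*8*-3.248 = -51.9672
  x_2 = 1.6746 - 0.02*13.397 = 1.4067
  y_2 = -3.248 - 0.02*-51.9672 = -2.2086
Step 3: grad_x = 2*4*1.4067 = 11.2535, grad_y = 2*8*-2.2086 = -35.3377
  x_3 = 1.4067 - 0.02*11.2535 = 1.1816
  y_3 = -2.2086 - 0.02*-35.3377 = -1.5019
Step 4: grad_x = 2*4*1.1816 = 9.4529, grad_y = 2*8*-1.5019 = -24.0296
  x_4 = 1.1816 - 0.02*9.4529 = 0.9926
  y_4 = -1.5019 - 0.02*-24.0296 = -1.0213
f(0.9926, -1.0213) = 4*0.9926^2 + 8*(-1.0213)^2 = 12.2844


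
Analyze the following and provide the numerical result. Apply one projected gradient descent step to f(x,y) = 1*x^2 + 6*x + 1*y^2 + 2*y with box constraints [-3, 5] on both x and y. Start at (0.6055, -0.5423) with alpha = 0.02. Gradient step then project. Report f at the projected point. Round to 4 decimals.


Step 1: Compute gradient at (0.6055, -0.5423).
grad_x = 2*1*0.6055 + 6 = 7.211
grad_y = 2*1*-0.5423 + 2 = 0.9154
Step 2: Gradient step.
x_raw = 0.6055 - 0.02*7.211 = 0.4613
y_raw = -0.5423 - 0.02*0.9154 = -0.5606
Step 3: Project onto [-3, 5].
x_proj = clip(0.4613) = 0.4613
y_proj = clip(-0.5606) = -0.5606
Step 4: Evaluate f.
f(0.4613, -0.5606) = 2.1735


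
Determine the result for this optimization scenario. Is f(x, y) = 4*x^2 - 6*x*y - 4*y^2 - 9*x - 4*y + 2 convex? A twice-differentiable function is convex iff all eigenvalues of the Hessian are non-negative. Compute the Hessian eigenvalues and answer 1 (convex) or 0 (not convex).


The Hessian of f(x,y) = 4*x^2 - 6*x*y - 4*y^2 - 9*x - 4*y + 2 is:
H = [[8, -6], [-6, -8]]
Trace = 8 - 8 = 0
Determinant = 8*-8 - (-6)^2 = -100
Discriminant = (0)^2 - 4*-100 = 400.0
Eigenvalues: lambda_1 = -10.0, lambda_2 = 10.0
The function is not convex.

0


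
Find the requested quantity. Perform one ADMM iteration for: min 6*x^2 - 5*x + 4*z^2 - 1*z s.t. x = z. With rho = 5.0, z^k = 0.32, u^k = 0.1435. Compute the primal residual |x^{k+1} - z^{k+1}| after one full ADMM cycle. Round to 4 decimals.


ADMM iteration with rho = 5.0, z^k = 0.32, u^k = 0.1435
Step 1: x-update.
Minimize 6*x^2 - 5*x + (5.0/2)*(x - 0.32 + 0.1435)^2
FOC: (2*6 + 5.0)*x = 5 + 5.0*(0.32 - 0.1435)
x^{k+1} = 0.346
Step 2: z-update.
Minimize 4*z^2 - 1*z + (5.0/2)*(0.346 - z + 0.1435)^2
FOC: (2*4 + 5.0)*z = 1 + 5.0*(0.346 + 0.1435)
z^{k+1} = 0.2652
Step 3: u-update.
u^{k+1} = 0.1435 + 0.346 - 0.2652 = 0.2243
Step 4: Primal residual = |0.346 - 0.2652| = 0.0808


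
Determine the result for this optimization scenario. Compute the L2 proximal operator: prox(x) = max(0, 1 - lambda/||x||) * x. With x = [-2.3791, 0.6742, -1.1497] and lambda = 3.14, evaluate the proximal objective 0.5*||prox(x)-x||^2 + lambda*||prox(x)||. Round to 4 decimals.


Step 1: Compute ||x||.
||x|| = 2.727
Step 2: Compute scaling factor.
scale = max(0, 1 - 3.14/2.727) = 0.0
Step 3: prox(x) = [-0.0, 0.0, -0.0]
||prox(x)|| = 0.0
Step 4: Proximal objective.
0.5*||prox-x||^2 = 3.7182
lambda*||prox|| = 0.0
Total = 3.7182


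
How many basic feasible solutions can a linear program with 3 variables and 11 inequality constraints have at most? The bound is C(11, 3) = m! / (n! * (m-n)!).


Each vertex corresponds to some choice of n active constraints out of m, so the number of vertices is at most C(m, n) = m! / (n!(m-n)!).
m = 11, n = 3
Numerator: 11 * 10 * 9
Denominator: 3! = 6
C(11, 3) = 165


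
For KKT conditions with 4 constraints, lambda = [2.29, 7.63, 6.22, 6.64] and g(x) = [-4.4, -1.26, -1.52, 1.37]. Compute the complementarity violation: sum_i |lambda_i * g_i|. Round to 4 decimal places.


KKT complementary slackness check:
lambda_1 * g_1 = 2.29 * -4.4 = -10.076
lambda_2 * g_2 = 7.63 * -1.26 = -9.6138
lambda_3 * g_3 = 6.22 * -1.52 = -9.4544
lambda_4 * g_4 = 6.64 * 1.37 = 9.0968
Total violation = 10.076 + 9.6138 + 9.4544 + 9.0968 = 38.241


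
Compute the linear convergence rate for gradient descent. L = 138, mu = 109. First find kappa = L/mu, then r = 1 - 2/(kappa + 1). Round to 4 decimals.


Step 1: Compute the condition number.
kappa = L/mu = 138/109 = 1.2661
Step 2: Compute the convergence rate.
r = 1 - 2/(kappa + 1) = 1 - 2*mu/(L + mu) = (L - mu)/(L + mu) = 29/247 = 0.1174


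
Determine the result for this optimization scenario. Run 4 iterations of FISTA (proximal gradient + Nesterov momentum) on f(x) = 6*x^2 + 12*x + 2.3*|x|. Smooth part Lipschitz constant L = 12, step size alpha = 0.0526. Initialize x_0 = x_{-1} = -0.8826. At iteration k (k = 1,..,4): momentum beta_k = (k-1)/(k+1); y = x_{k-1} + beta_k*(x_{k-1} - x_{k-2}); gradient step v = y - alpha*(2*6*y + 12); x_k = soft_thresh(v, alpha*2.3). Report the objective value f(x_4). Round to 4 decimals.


FISTA on f(x) = 6*x^2 + 12*x + 2.3*|x|
L = 12, alpha = 0.0526
Iteration 1: beta = 0.0, y = -0.8826 + 0.0*(-0.8826 + 0.8826) = -0.8826
  grad(y) = 1.4088, v = y - alpha*grad = -0.9567
  prox(v) = soft_thresh(-0.9567, 0.121) = -0.8357
Iteration 2: beta = 0.3333, y = -0.8357 + 0.3333*(-0.8357 + 0.8826) = -0.8201
  grad(y) = 2.1588, v = y - alpha*grad = -0.9337
  prox(v) = soft_thresh(-0.9337, 0.121) = -0.8127
Iteration 3: beta = 0.5, y = -0.8127 + 0.5*(-0.8127 + 0.8357) = -0.8011
  grad(y) = 2.3862, v = y - alpha*grad = -0.9267
  prox(v) = soft_thresh(-0.9267, 0.121) = -0.8057
Iteration 4: beta = 0.6, y = -0.8057 + 0.6*(-0.8057 + 0.8127) = -0.8015
  grad(y) = 2.3821, v = y - alpha*grad = -0.9268
  prox(v) = soft_thresh(-0.9268, 0.121) = -0.8058
f(x_4) = 6*(-0.8058)^2 + 12*(-0.8058) + 2.3*|-0.8058| = -3.9204


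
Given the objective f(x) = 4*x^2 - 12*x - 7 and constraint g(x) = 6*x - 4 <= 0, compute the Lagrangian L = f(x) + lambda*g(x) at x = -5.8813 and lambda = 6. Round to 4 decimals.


Step 1: Evaluate f(x).
f(-5.8813) = 4*(-5.8813)^2 - 12*(-5.8813) - 7 = 201.9344
Step 2: Evaluate g(x).
g(-5.8813) = 6*-5.8813 - 4 = -39.2878
Step 3: Compute Lagrangian.
L = 201.9344 + 6*-39.2878 = -33.7924


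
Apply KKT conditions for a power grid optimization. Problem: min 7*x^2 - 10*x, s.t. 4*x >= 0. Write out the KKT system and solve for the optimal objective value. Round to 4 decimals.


Step 1: Try lambda = 0 (constraint inactive).
Stationarity: 2*7*x - 10 = 0
x* = 10/(2*7) = 5/7 = 0.7143 (rounded; the exact value 5/7 is used below)
Check constraint: 4*0.7143 = 2.8572 >= 0 -- satisfied.
Step 2: Compute optimal value.
f(x*) = 7*(5/7)^2 - 10*(5/7) = -3.5714


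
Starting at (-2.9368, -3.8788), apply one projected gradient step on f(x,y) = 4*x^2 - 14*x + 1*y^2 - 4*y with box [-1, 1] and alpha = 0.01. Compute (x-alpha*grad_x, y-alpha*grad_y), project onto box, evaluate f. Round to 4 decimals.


Step 1: Compute gradient at (-2.9368, -3.8788).
grad_x = 2*4*-2.9368 - 14 = -37.4944
grad_y = 2*1*-3.8788 - 4 = -11.7576
Step 2: Gradient step.
x_raw = -2.9368 - 0.01*-37.4944 = -2.5619
y_raw = -3.8788 - 0.01*-11.7576 = -3.7612
Step 3: Project onto [-1, 1].
x_proj = clip(-2.5619) = -1.0
y_proj = clip(-3.7612) = -1.0
Step 4: Evaluate f.
f(-1.0, -1.0) = 23.0


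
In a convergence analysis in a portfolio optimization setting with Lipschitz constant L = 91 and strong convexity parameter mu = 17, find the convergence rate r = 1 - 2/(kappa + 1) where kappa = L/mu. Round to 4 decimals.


Step 1: Compute the condition number.
kappa = L/mu = 91/17 = 5.3529
Step 2: Compute the convergence rate.
r = 1 - 2/(kappa + 1) = 1 - 2*mu/(L + mu) = (L - mu)/(L + mu) = 74/108 = 0.6852


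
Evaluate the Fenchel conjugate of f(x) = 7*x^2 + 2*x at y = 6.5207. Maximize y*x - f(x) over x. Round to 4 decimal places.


f*(y) = sup_x {y*x - a*x^2 - b*x} = sup_x {(y-b)*x - a*x^2}
FOC: (y - b) - 2a*x = 0 => x* = (y - b)/(2a)
x* = (6.5207 - 2)/(2*7) = 0.3229
f*(6.5207) = (y-b)^2/(4a) = (6.5207 - 2)^2/(4*7)
= 20.4367/28 = 0.7299


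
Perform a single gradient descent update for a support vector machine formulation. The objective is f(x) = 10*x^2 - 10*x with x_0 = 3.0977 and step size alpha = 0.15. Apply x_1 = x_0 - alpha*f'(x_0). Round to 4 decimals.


We compute the gradient at x_0 and apply the update.
f'(x) = 20*x - 10
f'(3.0977) = 20*3.0977 - 10 = 51.954
x_1 = 3.0977 - 0.15*51.954 = -4.6954


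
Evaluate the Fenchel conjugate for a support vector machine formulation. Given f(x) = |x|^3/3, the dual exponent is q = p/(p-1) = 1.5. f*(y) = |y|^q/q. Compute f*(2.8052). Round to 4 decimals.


The conjugate exponent q satisfies 1/p + 1/q = 1.
p = 3, so q = 3/(3 - 1) = 1.5
|y|^q = 2.8052^1.5 = 4.6984
f*(2.8052) = 4.6984 / 1.5 = 3.1322


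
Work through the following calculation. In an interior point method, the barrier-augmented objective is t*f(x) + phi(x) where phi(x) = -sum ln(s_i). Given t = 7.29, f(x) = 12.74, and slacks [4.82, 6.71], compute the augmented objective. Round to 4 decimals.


Step 1: Compute log-barrier.
ln values: [1.5728, 1.9036]
phi = -(1.5728 + 1.9036) = -3.4764
Step 2: Compute augmented objective.
t*f(x) = 7.29*12.74 = 92.8746
Total = 92.8746 - 3.4764 = 89.3982


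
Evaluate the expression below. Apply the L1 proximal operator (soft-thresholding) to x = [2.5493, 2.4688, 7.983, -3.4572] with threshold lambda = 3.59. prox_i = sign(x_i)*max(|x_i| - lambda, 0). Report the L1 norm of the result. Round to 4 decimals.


Soft-thresholding with lambda = 3.59:
prox(2.5493) = sign(2.5493)*max(|2.5493| - 3.59, 0) = 0.0
prox(2.4688) = sign(2.4688)*max(|2.4688| - 3.59, 0) = 0.0
prox(7.983) = sign(7.983)*max(|7.983| - 3.59, 0) = 4.393
prox(-3.4572) = sign(-3.4572)*max(|-3.4572| - 3.59, 0) = 0.0
prox(x) = [0.0, 0.0, 4.393, 0.0]
||prox(x)||_1 = 0.0 + 0.0 + 4.393 + 0.0 = 4.393


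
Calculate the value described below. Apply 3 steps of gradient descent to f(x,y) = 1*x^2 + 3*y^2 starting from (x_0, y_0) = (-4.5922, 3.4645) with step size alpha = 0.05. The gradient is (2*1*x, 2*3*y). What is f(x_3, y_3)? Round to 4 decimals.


Gradient descent on f(x,y) = 1*x^2 + 3*y^2.
Starting point: (-4.5922, 3.4645), alpha = 0.05
Step 1: grad_x = 2*1*-4.5922 = -9.1844, grad_y = 2*3*3.4645 = 20.787
  x_1 = -4.5922 - 0.05*-9.1844 = -4.133
  y_1 = 3.4645 - 0.05*20.787 = 2.4252
Step 2: grad_x = 2*1*-4.133 = -8.266, grad_y = 2*3*2.4252 = 14.5509
  x_2 = -4.133 - 0.05*-8.266 = -3.7197
  y_2 = 2.4252 - 0.05*14.5509 = 1.6976
Step 3: grad_x = 2*1*-3.7197 = -7.4394, grad_y = 2*3*1.6976 = 10.1856
  x_3 = -3.7197 - 0.05*-7.4394 = -3.3477
  y_3 = 1.6976 - 0.05*10.1856 = 1.1883
f(-3.3477, 1.1883) = 1*(-3.3477)^2 + 3*1.1883^2 = 15.4435


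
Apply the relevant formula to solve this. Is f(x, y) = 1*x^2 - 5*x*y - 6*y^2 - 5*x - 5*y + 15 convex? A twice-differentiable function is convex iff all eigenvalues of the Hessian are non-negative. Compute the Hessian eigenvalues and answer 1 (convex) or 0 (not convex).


The Hessian of f(x,y) = 1*x^2 - 5*x*y - 6*y^2 - 5*x - 5*y + 15 is:
H = [[2, -5], [-5, -12]]
Trace = 2 - 12 = -10
Determinant = 2*-12 - (-5)^2 = -49
Discriminant = (-10)^2 - 4*-49 = 296.0
Eigenvalues: lambda_1 = -13.6023, lambda_2 = 3.6023
The function is not convex.

0


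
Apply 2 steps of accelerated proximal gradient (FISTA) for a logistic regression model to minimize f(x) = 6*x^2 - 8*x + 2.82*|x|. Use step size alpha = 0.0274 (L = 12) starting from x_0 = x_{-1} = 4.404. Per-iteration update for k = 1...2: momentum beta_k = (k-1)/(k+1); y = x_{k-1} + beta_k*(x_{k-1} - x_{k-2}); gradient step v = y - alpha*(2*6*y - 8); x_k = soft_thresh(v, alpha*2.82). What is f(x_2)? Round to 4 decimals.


FISTA on f(x) = 6*x^2 - 8*x + 2.82*|x|
L = 12, alpha = 0.0274
Iteration 1: beta = 0.0, y = 4.404 + 0.0*(4.404 - 4.404) = 4.404
  grad(y) = 44.848, v = y - alpha*grad = 3.1752
  prox(v) = soft_thresh(3.1752, 0.0773) = 3.0979
Iteration 2: beta = 0.3333, y = 3.0979 + 0.3333*(3.0979 - 4.404) = 2.6625
  grad(y) = 23.9503, v = y - alpha*grad = 2.0063
  prox(v) = soft_thresh(2.0063, 0.0773) = 1.929
f(x_2) = 6*1.929^2 - 8*1.929 + 2.82*|1.929| = 12.3344


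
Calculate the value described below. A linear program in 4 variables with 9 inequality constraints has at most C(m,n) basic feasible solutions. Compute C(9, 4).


Each vertex corresponds to some choice of n active constraints out of m, so the number of vertices is at most C(m, n) = m! / (n!(m-n)!).
m = 9, n = 4
Numerator: 9 * 8 * 7 * 6
Denominator: 4! = 24
C(9, 4) = 126


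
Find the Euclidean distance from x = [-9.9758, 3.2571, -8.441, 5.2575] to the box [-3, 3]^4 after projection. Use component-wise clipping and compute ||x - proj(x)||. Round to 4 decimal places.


Project each component onto [-3, 3].
clip(-9.9758) = -3.0, clip(3.2571) = 3.0, clip(-8.441) = -3.0, clip(5.2575) = 3.0
Projection = [-3.0, 3.0, -3.0, 3.0]
Squared diffs: [48.6618, 0.0661, 29.6045, 5.0963]
Distance = sqrt(83.4287) = 9.1339


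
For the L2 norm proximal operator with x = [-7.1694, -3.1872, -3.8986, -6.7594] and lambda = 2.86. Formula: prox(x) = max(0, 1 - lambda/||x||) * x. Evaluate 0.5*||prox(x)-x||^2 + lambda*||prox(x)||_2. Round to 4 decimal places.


Step 1: Compute ||x||.
||x|| = 11.0656
Step 2: Compute scaling factor.
scale = max(0, 1 - 2.86/11.0656) = 0.7415
Step 3: prox(x) = [-5.3164, -2.3634, -2.891, -5.0124]
||prox(x)|| = 8.2056
Step 4: Proximal objective.
0.5*||prox-x||^2 = 4.0898
lambda*||prox|| = 23.468
Total = 27.5578


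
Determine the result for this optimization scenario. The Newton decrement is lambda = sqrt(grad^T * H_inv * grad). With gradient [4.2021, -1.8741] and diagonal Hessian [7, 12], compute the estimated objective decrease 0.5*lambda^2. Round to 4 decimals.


Step 1: H is diagonal, so H^(-1) * g = [0.6003, -0.1562].
Step 2: g^T H^(-1) g = sum_i g_i^2 / H_ii
  = (4.2021)^2/7 + (-1.8741)^2/12
  = 2.5225 + 0.2927 = 2.8152
Step 3: Objective decrease = 0.5 * g^T H^(-1) g = 1.4076
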